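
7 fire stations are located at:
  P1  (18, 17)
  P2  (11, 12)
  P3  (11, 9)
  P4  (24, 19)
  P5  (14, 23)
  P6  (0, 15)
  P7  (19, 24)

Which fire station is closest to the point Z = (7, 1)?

P3

Squared Euclidean distances:
|ZP1|² = (7−18)² + (1−17)² = 121 + 256 = 377
|ZP2|² = (7−11)² + (1−12)² = 16 + 121 = 137
|ZP3|² = (7−11)² + (1−9)² = 16 + 64 = 80
|ZP4|² = (7−24)² + (1−19)² = 289 + 324 = 613
|ZP5|² = (7−14)² + (1−23)² = 49 + 484 = 533
|ZP6|² = (7−0)² + (1−15)² = 49 + 196 = 245
|ZP7|² = (7−19)² + (1−24)² = 144 + 529 = 673
Minimum is at P3.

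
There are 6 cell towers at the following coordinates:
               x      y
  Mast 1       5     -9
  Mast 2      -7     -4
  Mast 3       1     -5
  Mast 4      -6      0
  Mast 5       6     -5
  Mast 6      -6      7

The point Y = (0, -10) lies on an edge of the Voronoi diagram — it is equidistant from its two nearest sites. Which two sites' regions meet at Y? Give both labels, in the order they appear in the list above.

Squared distances from Y to each site:
d²(Y, Mast 1) = (0−5)² + (-10−(-9))² = 25 + 1 = 26
d²(Y, Mast 2) = (0−(-7))² + (-10−(-4))² = 49 + 36 = 85
d²(Y, Mast 3) = (0−1)² + (-10−(-5))² = 1 + 25 = 26
d²(Y, Mast 4) = (0−(-6))² + (-10−0)² = 36 + 100 = 136
d²(Y, Mast 5) = (0−6)² + (-10−(-5))² = 36 + 25 = 61
d²(Y, Mast 6) = (0−(-6))² + (-10−7)² = 36 + 289 = 325
Y is equidistant from Mast 1 and Mast 3 (both at squared distance 26), and every other site is strictly farther — so Y lies on the Mast 1–Mast 3 Voronoi edge.

Mast 1 and Mast 3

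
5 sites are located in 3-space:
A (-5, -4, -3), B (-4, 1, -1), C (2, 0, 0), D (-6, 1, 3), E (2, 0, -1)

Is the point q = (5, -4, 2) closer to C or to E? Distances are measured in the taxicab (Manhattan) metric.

d(q,C) = |5−2| + |-4−0| + |2−0| = 3 + 4 + 2 = 9
d(q,E) = |5−2| + |-4−0| + |2−(-1)| = 3 + 4 + 3 = 10
9 < 10, so C is closer.

C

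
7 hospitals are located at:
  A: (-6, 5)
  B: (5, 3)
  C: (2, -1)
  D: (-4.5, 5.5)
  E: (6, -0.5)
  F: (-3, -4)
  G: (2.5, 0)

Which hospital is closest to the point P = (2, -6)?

Since √ is increasing, it suffices to compare squared distances:
|PA|² = (2−(-6))² + (-6−5)² = 64 + 121 = 185
|PB|² = (2−5)² + (-6−3)² = 9 + 81 = 90
|PC|² = (2−2)² + (-6−(-1))² = 0 + 25 = 25
|PD|² = (2−(-4.5))² + (-6−5.5)² = 42.25 + 132.25 = 174.5
|PE|² = (2−6)² + (-6−(-0.5))² = 16 + 30.25 = 46.25
|PF|² = (2−(-3))² + (-6−(-4))² = 25 + 4 = 29
|PG|² = (2−2.5)² + (-6−0)² = 0.25 + 36 = 36.25
Minimum is at C.

C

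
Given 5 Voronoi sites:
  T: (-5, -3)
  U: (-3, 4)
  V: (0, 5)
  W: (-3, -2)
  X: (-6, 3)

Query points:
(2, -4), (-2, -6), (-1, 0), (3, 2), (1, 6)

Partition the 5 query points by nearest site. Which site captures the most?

(2, -4) — d² to each: T:50, U:89, V:85, W:29, X:113 → nearest is W
(-2, -6) — d² to each: T:18, U:101, V:125, W:17, X:97 → nearest is W
(-1, 0) — d² to each: T:25, U:20, V:26, W:8, X:34 → nearest is W
(3, 2) — d² to each: T:89, U:40, V:18, W:52, X:82 → nearest is V
(1, 6) — d² to each: T:117, U:20, V:2, W:80, X:58 → nearest is V
Tally — V:2, W:3. W captures the most (3).

W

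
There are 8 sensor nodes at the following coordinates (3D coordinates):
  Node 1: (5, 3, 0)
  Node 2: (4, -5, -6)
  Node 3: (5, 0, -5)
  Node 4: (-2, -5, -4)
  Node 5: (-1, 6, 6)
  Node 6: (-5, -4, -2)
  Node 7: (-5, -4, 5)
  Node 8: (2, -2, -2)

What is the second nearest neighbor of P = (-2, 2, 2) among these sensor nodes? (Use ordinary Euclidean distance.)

Node 8

Since √ is increasing, it suffices to compare squared distances:
d²(P, Node 1) = 49 + 1 + 4 = 54
d²(P, Node 2) = 36 + 49 + 64 = 149
d²(P, Node 3) = 49 + 4 + 49 = 102
d²(P, Node 4) = 0 + 49 + 36 = 85
d²(P, Node 5) = 1 + 16 + 16 = 33
d²(P, Node 6) = 9 + 36 + 16 = 61
d²(P, Node 7) = 9 + 36 + 9 = 54
d²(P, Node 8) = 16 + 16 + 16 = 48
Sorted ascending: Node 5, Node 8, Node 1, … — the second-nearest is Node 8.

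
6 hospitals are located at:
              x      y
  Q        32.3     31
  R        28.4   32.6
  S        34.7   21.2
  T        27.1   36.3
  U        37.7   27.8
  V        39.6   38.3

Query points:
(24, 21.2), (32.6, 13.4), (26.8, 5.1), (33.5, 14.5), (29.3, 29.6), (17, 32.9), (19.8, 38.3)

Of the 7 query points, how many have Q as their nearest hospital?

(24, 21.2) — d² to each: Q:164.93, R:149.32, S:114.49, T:237.62, U:231.25, V:535.77 → nearest is S
(32.6, 13.4) — d² to each: Q:309.85, R:386.28, S:65.25, T:554.66, U:233.37, V:669.01 → nearest is S
(26.8, 5.1) — d² to each: Q:701.06, R:758.81, S:321.62, T:973.53, U:634.1, V:1266.08 → nearest is S
(33.5, 14.5) — d² to each: Q:273.69, R:353.62, S:46.33, T:516.2, U:194.53, V:603.65 → nearest is S
(29.3, 29.6) — d² to each: Q:10.96, R:9.81, S:99.72, T:49.73, U:73.8, V:181.78 → nearest is R
(17, 32.9) — d² to each: Q:237.7, R:130.05, S:450.18, T:113.57, U:454.5, V:539.92 → nearest is T
(19.8, 38.3) — d² to each: Q:209.54, R:106.45, S:514.42, T:57.29, U:430.66, V:392.04 → nearest is T
0 of the 7 points have Q as nearest.

0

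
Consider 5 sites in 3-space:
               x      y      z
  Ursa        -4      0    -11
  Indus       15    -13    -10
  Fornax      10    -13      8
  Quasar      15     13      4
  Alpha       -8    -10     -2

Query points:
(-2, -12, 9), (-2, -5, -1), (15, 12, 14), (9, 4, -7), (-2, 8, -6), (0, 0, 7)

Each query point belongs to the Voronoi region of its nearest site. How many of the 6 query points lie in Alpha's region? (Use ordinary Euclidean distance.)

2

(-2, -12, 9) — d² to each: Ursa:548, Indus:651, Fornax:146, Quasar:939, Alpha:161 → nearest is Fornax
(-2, -5, -1) — d² to each: Ursa:129, Indus:434, Fornax:289, Quasar:638, Alpha:62 → nearest is Alpha
(15, 12, 14) — d² to each: Ursa:1130, Indus:1201, Fornax:686, Quasar:101, Alpha:1269 → nearest is Quasar
(9, 4, -7) — d² to each: Ursa:201, Indus:334, Fornax:515, Quasar:238, Alpha:510 → nearest is Ursa
(-2, 8, -6) — d² to each: Ursa:93, Indus:746, Fornax:781, Quasar:414, Alpha:376 → nearest is Ursa
(0, 0, 7) — d² to each: Ursa:340, Indus:683, Fornax:270, Quasar:403, Alpha:245 → nearest is Alpha
2 of the 6 points have Alpha as nearest.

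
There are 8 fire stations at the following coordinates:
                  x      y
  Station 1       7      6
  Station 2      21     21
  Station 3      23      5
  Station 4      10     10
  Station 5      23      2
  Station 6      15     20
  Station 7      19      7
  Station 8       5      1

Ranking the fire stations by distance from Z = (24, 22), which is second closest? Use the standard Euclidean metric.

Since √ is increasing, it suffices to compare squared distances:
d²(Z, Station 1) = 289 + 256 = 545
d²(Z, Station 2) = 9 + 1 = 10
d²(Z, Station 3) = 1 + 289 = 290
d²(Z, Station 4) = 196 + 144 = 340
d²(Z, Station 5) = 1 + 400 = 401
d²(Z, Station 6) = 81 + 4 = 85
d²(Z, Station 7) = 25 + 225 = 250
d²(Z, Station 8) = 361 + 441 = 802
Sorted ascending: Station 2, Station 6, Station 7, … — the second-nearest is Station 6.

Station 6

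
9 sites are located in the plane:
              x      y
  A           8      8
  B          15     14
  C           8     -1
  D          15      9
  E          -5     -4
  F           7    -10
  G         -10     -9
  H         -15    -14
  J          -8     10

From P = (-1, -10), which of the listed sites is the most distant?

Squared Euclidean distances:
|PA|² = 81 + 324 = 405
|PB|² = 256 + 576 = 832
|PC|² = 81 + 81 = 162
|PD|² = 256 + 361 = 617
|PE|² = 16 + 36 = 52
|PF|² = 64 + 0 = 64
|PG|² = 81 + 1 = 82
|PH|² = 196 + 16 = 212
|PJ|² = 49 + 400 = 449
The largest is to B.

B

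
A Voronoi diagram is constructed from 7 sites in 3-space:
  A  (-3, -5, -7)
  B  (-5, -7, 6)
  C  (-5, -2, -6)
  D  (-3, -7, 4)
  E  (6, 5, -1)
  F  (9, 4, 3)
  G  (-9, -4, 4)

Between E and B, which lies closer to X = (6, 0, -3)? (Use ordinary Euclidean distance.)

Compare squared distances:
|XE|² = (6−6)² + (0−5)² + (-3−(-1))² = 0 + 25 + 4 = 29
|XB|² = (6−(-5))² + (0−(-7))² + (-3−6)² = 121 + 49 + 81 = 251
29 < 251, so E is closer.

E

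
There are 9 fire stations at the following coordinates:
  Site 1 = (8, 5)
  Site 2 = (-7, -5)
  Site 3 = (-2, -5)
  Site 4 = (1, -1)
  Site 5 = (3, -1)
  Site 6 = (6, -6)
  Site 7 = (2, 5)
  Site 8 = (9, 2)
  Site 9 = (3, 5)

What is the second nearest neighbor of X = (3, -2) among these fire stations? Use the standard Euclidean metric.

Since √ is increasing, it suffices to compare squared distances:
d²(X, Site 1) = (3−8)² + (-2−5)² = 25 + 49 = 74
d²(X, Site 2) = (3−(-7))² + (-2−(-5))² = 100 + 9 = 109
d²(X, Site 3) = (3−(-2))² + (-2−(-5))² = 25 + 9 = 34
d²(X, Site 4) = (3−1)² + (-2−(-1))² = 4 + 1 = 5
d²(X, Site 5) = (3−3)² + (-2−(-1))² = 0 + 1 = 1
d²(X, Site 6) = (3−6)² + (-2−(-6))² = 9 + 16 = 25
d²(X, Site 7) = (3−2)² + (-2−5)² = 1 + 49 = 50
d²(X, Site 8) = (3−9)² + (-2−2)² = 36 + 16 = 52
d²(X, Site 9) = (3−3)² + (-2−5)² = 0 + 49 = 49
Sorted ascending: Site 5, Site 4, Site 6, … — the second-nearest is Site 4.

Site 4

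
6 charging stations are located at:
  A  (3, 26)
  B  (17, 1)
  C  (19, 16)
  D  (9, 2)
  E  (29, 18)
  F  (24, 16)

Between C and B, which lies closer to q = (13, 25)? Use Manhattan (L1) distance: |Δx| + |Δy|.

d(q,C) = |13−19| + |25−16| = 6 + 9 = 15
d(q,B) = |13−17| + |25−1| = 4 + 24 = 28
15 < 28, so C is closer.

C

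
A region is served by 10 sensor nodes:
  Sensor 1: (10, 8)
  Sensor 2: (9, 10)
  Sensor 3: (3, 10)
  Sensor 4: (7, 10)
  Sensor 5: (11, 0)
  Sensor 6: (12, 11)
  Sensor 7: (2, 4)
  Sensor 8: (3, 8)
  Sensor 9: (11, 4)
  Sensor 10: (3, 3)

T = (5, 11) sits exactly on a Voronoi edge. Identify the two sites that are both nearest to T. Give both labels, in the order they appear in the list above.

Squared distances from T to each site:
d²(T, Sensor 1) = (5−10)² + (11−8)² = 25 + 9 = 34
d²(T, Sensor 2) = (5−9)² + (11−10)² = 16 + 1 = 17
d²(T, Sensor 3) = (5−3)² + (11−10)² = 4 + 1 = 5
d²(T, Sensor 4) = (5−7)² + (11−10)² = 4 + 1 = 5
d²(T, Sensor 5) = (5−11)² + (11−0)² = 36 + 121 = 157
d²(T, Sensor 6) = (5−12)² + (11−11)² = 49 + 0 = 49
d²(T, Sensor 7) = (5−2)² + (11−4)² = 9 + 49 = 58
d²(T, Sensor 8) = (5−3)² + (11−8)² = 4 + 9 = 13
d²(T, Sensor 9) = (5−11)² + (11−4)² = 36 + 49 = 85
d²(T, Sensor 10) = (5−3)² + (11−3)² = 4 + 64 = 68
T is equidistant from Sensor 3 and Sensor 4 (both at squared distance 5), and every other site is strictly farther — so T lies on the Sensor 3–Sensor 4 Voronoi edge.

Sensor 3 and Sensor 4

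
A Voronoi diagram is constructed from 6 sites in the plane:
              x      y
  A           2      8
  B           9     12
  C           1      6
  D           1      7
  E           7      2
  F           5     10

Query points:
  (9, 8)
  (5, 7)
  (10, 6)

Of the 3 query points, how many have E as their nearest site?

1

(9, 8) — d² to each: A:49, B:16, C:68, D:65, E:40, F:20 → nearest is B
(5, 7) — d² to each: A:10, B:41, C:17, D:16, E:29, F:9 → nearest is F
(10, 6) — d² to each: A:68, B:37, C:81, D:82, E:25, F:41 → nearest is E
1 of the 3 points has E as nearest.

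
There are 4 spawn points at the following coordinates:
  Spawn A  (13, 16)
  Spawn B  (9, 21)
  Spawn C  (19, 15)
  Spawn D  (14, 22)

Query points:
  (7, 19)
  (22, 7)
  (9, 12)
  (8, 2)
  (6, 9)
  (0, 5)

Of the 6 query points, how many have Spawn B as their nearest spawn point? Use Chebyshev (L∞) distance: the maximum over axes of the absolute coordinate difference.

(7, 19) — d to each: Spawn A:6, Spawn B:2, Spawn C:12, Spawn D:7 → nearest is Spawn B
(22, 7) — d to each: Spawn A:9, Spawn B:14, Spawn C:8, Spawn D:15 → nearest is Spawn C
(9, 12) — d to each: Spawn A:4, Spawn B:9, Spawn C:10, Spawn D:10 → nearest is Spawn A
(8, 2) — d to each: Spawn A:14, Spawn B:19, Spawn C:13, Spawn D:20 → nearest is Spawn C
(6, 9) — d to each: Spawn A:7, Spawn B:12, Spawn C:13, Spawn D:13 → nearest is Spawn A
(0, 5) — d to each: Spawn A:13, Spawn B:16, Spawn C:19, Spawn D:17 → nearest is Spawn A
1 of the 6 points has Spawn B as nearest.

1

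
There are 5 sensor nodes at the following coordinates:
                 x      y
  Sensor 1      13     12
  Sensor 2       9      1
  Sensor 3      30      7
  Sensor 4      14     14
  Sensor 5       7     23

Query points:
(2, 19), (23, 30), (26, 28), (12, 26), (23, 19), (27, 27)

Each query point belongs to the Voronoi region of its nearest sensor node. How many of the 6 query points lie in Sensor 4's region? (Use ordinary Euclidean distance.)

(2, 19) — d² to each: Sensor 1:170, Sensor 2:373, Sensor 3:928, Sensor 4:169, Sensor 5:41 → nearest is Sensor 5
(23, 30) — d² to each: Sensor 1:424, Sensor 2:1037, Sensor 3:578, Sensor 4:337, Sensor 5:305 → nearest is Sensor 5
(26, 28) — d² to each: Sensor 1:425, Sensor 2:1018, Sensor 3:457, Sensor 4:340, Sensor 5:386 → nearest is Sensor 4
(12, 26) — d² to each: Sensor 1:197, Sensor 2:634, Sensor 3:685, Sensor 4:148, Sensor 5:34 → nearest is Sensor 5
(23, 19) — d² to each: Sensor 1:149, Sensor 2:520, Sensor 3:193, Sensor 4:106, Sensor 5:272 → nearest is Sensor 4
(27, 27) — d² to each: Sensor 1:421, Sensor 2:1000, Sensor 3:409, Sensor 4:338, Sensor 5:416 → nearest is Sensor 4
3 of the 6 points have Sensor 4 as nearest.

3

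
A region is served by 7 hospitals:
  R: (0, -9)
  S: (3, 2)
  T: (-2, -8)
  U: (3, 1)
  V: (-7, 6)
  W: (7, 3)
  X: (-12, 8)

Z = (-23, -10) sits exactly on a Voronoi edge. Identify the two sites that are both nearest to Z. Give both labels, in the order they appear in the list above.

T and X

Squared distances from Z to each site:
|ZR|² = (-23−0)² + (-10−(-9))² = 529 + 1 = 530
|ZS|² = (-23−3)² + (-10−2)² = 676 + 144 = 820
|ZT|² = (-23−(-2))² + (-10−(-8))² = 441 + 4 = 445
|ZU|² = (-23−3)² + (-10−1)² = 676 + 121 = 797
|ZV|² = (-23−(-7))² + (-10−6)² = 256 + 256 = 512
|ZW|² = (-23−7)² + (-10−3)² = 900 + 169 = 1069
|ZX|² = (-23−(-12))² + (-10−8)² = 121 + 324 = 445
Z is equidistant from T and X (both at squared distance 445), and every other site is strictly farther — so Z lies on the T–X Voronoi edge.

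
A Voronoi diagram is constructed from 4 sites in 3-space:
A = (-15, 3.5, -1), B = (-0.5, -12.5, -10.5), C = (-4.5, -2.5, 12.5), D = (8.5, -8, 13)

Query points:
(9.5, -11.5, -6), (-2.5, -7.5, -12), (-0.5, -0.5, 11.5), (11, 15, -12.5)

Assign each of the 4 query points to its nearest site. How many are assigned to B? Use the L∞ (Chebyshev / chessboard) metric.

2

(9.5, -11.5, -6) — d to each: A:24.5, B:10, C:18.5, D:19 → nearest is B
(-2.5, -7.5, -12) — d to each: A:12.5, B:5, C:24.5, D:25 → nearest is B
(-0.5, -0.5, 11.5) — d to each: A:14.5, B:22, C:4, D:9 → nearest is C
(11, 15, -12.5) — d to each: A:26, B:27.5, C:25, D:25.5 → nearest is C
2 of the 4 points have B as nearest.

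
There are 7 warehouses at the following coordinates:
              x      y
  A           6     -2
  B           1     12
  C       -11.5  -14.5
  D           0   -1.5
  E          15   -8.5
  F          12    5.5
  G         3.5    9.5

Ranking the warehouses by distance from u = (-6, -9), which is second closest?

D

Since √ is increasing, it suffices to compare squared distances:
|uA|² = (-6−6)² + (-9−(-2))² = 144 + 49 = 193
|uB|² = (-6−1)² + (-9−12)² = 49 + 441 = 490
|uC|² = (-6−(-11.5))² + (-9−(-14.5))² = 30.25 + 30.25 = 60.5
|uD|² = (-6−0)² + (-9−(-1.5))² = 36 + 56.25 = 92.25
|uE|² = (-6−15)² + (-9−(-8.5))² = 441 + 0.25 = 441.25
|uF|² = (-6−12)² + (-9−5.5)² = 324 + 210.25 = 534.25
|uG|² = (-6−3.5)² + (-9−9.5)² = 90.25 + 342.25 = 432.5
Sorted ascending: C, D, A, … — the second-nearest is D.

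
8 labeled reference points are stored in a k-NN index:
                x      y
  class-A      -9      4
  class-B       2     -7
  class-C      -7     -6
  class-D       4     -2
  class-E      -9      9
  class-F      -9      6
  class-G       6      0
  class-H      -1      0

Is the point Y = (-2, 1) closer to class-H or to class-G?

class-H

Compare squared distances:
d²(Y, class-H) = (-2−(-1))² + (1−0)² = 1 + 1 = 2
d²(Y, class-G) = (-2−6)² + (1−0)² = 64 + 1 = 65
2 < 65, so class-H is closer.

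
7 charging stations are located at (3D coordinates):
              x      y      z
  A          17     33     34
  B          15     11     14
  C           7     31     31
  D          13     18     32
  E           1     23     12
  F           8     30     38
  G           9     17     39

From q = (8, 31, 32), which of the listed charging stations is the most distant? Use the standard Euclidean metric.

B

Compare squared distances (the ordering matches that of the actual distances):
|qA|² = (8−17)² + (31−33)² + (32−34)² = 81 + 4 + 4 = 89
|qB|² = (8−15)² + (31−11)² + (32−14)² = 49 + 400 + 324 = 773
|qC|² = (8−7)² + (31−31)² + (32−31)² = 1 + 0 + 1 = 2
|qD|² = (8−13)² + (31−18)² + (32−32)² = 25 + 169 + 0 = 194
|qE|² = (8−1)² + (31−23)² + (32−12)² = 49 + 64 + 400 = 513
|qF|² = (8−8)² + (31−30)² + (32−38)² = 0 + 1 + 36 = 37
|qG|² = (8−9)² + (31−17)² + (32−39)² = 1 + 196 + 49 = 246
The largest is to B.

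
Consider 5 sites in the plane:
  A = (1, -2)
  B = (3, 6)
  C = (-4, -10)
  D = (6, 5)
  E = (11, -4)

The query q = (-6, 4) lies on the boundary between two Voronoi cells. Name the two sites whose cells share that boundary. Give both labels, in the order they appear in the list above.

Squared distances from q to each site:
|qA|² = 49 + 36 = 85
|qB|² = 81 + 4 = 85
|qC|² = 4 + 196 = 200
|qD|² = 144 + 1 = 145
|qE|² = 289 + 64 = 353
q is equidistant from A and B (both at squared distance 85), and every other site is strictly farther — so q lies on the A–B Voronoi edge.

A and B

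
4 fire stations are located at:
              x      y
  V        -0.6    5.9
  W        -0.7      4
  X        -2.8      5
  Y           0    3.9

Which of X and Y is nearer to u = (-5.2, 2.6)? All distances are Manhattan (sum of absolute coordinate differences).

d(u,X) = |-5.2−(-2.8)| + |2.6−5| = 2.4 + 2.4 = 4.8
d(u,Y) = |-5.2−0| + |2.6−3.9| = 5.2 + 1.3 = 6.5
4.8 < 6.5, so X is closer.

X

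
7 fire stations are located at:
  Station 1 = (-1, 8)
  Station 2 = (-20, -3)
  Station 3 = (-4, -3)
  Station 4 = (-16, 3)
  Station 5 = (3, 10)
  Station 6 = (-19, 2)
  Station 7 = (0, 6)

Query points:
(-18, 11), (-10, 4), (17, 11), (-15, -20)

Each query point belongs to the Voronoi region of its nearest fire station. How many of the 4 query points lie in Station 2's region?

1

(-18, 11) — d² to each: Station 1:298, Station 2:200, Station 3:392, Station 4:68, Station 5:442, Station 6:82, Station 7:349 → nearest is Station 4
(-10, 4) — d² to each: Station 1:97, Station 2:149, Station 3:85, Station 4:37, Station 5:205, Station 6:85, Station 7:104 → nearest is Station 4
(17, 11) — d² to each: Station 1:333, Station 2:1565, Station 3:637, Station 4:1153, Station 5:197, Station 6:1377, Station 7:314 → nearest is Station 5
(-15, -20) — d² to each: Station 1:980, Station 2:314, Station 3:410, Station 4:530, Station 5:1224, Station 6:500, Station 7:901 → nearest is Station 2
1 of the 4 points has Station 2 as nearest.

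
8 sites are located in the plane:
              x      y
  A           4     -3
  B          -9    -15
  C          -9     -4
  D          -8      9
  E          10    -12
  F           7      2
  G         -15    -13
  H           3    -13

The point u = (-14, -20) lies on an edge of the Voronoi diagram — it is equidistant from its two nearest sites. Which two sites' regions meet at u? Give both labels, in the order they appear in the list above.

B and G

Squared distances from u to each site:
|uA|² = (-14−4)² + (-20−(-3))² = 324 + 289 = 613
|uB|² = (-14−(-9))² + (-20−(-15))² = 25 + 25 = 50
|uC|² = (-14−(-9))² + (-20−(-4))² = 25 + 256 = 281
|uD|² = (-14−(-8))² + (-20−9)² = 36 + 841 = 877
|uE|² = (-14−10)² + (-20−(-12))² = 576 + 64 = 640
|uF|² = (-14−7)² + (-20−2)² = 441 + 484 = 925
|uG|² = (-14−(-15))² + (-20−(-13))² = 1 + 49 = 50
|uH|² = (-14−3)² + (-20−(-13))² = 289 + 49 = 338
u is equidistant from B and G (both at squared distance 50), and every other site is strictly farther — so u lies on the B–G Voronoi edge.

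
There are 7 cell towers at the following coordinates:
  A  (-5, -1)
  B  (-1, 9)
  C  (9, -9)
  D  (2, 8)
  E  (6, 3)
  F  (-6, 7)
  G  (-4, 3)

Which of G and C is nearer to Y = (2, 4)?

Compare squared distances:
|YG|² = (2−(-4))² + (4−3)² = 36 + 1 = 37
|YC|² = (2−9)² + (4−(-9))² = 49 + 169 = 218
37 < 218, so G is closer.

G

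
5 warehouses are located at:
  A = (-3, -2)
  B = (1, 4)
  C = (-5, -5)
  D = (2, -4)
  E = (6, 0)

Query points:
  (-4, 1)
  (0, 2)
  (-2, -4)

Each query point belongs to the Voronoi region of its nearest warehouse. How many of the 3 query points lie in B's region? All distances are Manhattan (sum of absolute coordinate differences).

(-4, 1) — d to each: A:4, B:8, C:7, D:11, E:11 → nearest is A
(0, 2) — d to each: A:7, B:3, C:12, D:8, E:8 → nearest is B
(-2, -4) — d to each: A:3, B:11, C:4, D:4, E:12 → nearest is A
1 of the 3 points has B as nearest.

1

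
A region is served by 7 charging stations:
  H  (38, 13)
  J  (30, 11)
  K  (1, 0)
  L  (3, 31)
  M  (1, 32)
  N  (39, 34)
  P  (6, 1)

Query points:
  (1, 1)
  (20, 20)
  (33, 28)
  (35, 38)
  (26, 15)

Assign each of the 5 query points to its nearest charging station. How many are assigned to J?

(1, 1) — d² to each: H:1513, J:941, K:1, L:904, M:961, N:2533, P:25 → nearest is K
(20, 20) — d² to each: H:373, J:181, K:761, L:410, M:505, N:557, P:557 → nearest is J
(33, 28) — d² to each: H:250, J:298, K:1808, L:909, M:1040, N:72, P:1458 → nearest is N
(35, 38) — d² to each: H:634, J:754, K:2600, L:1073, M:1192, N:32, P:2210 → nearest is N
(26, 15) — d² to each: H:148, J:32, K:850, L:785, M:914, N:530, P:596 → nearest is J
2 of the 5 points have J as nearest.

2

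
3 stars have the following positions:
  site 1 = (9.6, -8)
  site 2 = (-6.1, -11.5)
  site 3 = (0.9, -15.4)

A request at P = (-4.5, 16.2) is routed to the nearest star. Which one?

Compare squared distances (the ordering matches that of the actual distances):
d²(P, site 1) = 198.81 + 585.64 = 784.45
d²(P, site 2) = 2.56 + 767.29 = 769.85
d²(P, site 3) = 29.16 + 998.56 = 1027.72
site 2 is nearest.

site 2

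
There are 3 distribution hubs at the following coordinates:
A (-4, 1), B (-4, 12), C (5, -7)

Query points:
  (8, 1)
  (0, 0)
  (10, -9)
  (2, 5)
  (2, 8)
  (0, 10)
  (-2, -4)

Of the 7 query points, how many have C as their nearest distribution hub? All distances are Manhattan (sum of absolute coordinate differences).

(8, 1) — d to each: A:12, B:23, C:11 → nearest is C
(0, 0) — d to each: A:5, B:16, C:12 → nearest is A
(10, -9) — d to each: A:24, B:35, C:7 → nearest is C
(2, 5) — d to each: A:10, B:13, C:15 → nearest is A
(2, 8) — d to each: A:13, B:10, C:18 → nearest is B
(0, 10) — d to each: A:13, B:6, C:22 → nearest is B
(-2, -4) — d to each: A:7, B:18, C:10 → nearest is A
2 of the 7 points have C as nearest.

2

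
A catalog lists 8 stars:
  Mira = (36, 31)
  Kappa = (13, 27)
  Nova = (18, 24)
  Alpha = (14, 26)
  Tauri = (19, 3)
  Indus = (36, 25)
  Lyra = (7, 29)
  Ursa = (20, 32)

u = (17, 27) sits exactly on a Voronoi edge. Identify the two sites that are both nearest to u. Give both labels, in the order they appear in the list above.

Nova and Alpha

Squared distances from u to each site:
d²(u, Mira) = 361 + 16 = 377
d²(u, Kappa) = 16 + 0 = 16
d²(u, Nova) = 1 + 9 = 10
d²(u, Alpha) = 9 + 1 = 10
d²(u, Tauri) = 4 + 576 = 580
d²(u, Indus) = 361 + 4 = 365
d²(u, Lyra) = 100 + 4 = 104
d²(u, Ursa) = 9 + 25 = 34
u is equidistant from Nova and Alpha (both at squared distance 10), and every other site is strictly farther — so u lies on the Nova–Alpha Voronoi edge.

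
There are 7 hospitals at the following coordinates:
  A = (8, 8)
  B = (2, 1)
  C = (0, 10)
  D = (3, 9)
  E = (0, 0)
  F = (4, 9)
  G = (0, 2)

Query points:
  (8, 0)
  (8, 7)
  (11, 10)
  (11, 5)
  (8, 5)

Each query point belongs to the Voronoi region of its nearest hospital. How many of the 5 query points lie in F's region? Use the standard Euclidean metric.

0

(8, 0) — d² to each: A:64, B:37, C:164, D:106, E:64, F:97, G:68 → nearest is B
(8, 7) — d² to each: A:1, B:72, C:73, D:29, E:113, F:20, G:89 → nearest is A
(11, 10) — d² to each: A:13, B:162, C:121, D:65, E:221, F:50, G:185 → nearest is A
(11, 5) — d² to each: A:18, B:97, C:146, D:80, E:146, F:65, G:130 → nearest is A
(8, 5) — d² to each: A:9, B:52, C:89, D:41, E:89, F:32, G:73 → nearest is A
0 of the 5 points have F as nearest.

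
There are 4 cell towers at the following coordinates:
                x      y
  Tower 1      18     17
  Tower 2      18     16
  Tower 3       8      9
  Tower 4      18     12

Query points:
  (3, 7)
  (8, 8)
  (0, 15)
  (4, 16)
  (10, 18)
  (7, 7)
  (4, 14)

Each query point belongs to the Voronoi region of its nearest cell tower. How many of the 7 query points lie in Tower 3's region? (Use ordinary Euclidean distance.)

(3, 7) — d² to each: Tower 1:325, Tower 2:306, Tower 3:29, Tower 4:250 → nearest is Tower 3
(8, 8) — d² to each: Tower 1:181, Tower 2:164, Tower 3:1, Tower 4:116 → nearest is Tower 3
(0, 15) — d² to each: Tower 1:328, Tower 2:325, Tower 3:100, Tower 4:333 → nearest is Tower 3
(4, 16) — d² to each: Tower 1:197, Tower 2:196, Tower 3:65, Tower 4:212 → nearest is Tower 3
(10, 18) — d² to each: Tower 1:65, Tower 2:68, Tower 3:85, Tower 4:100 → nearest is Tower 1
(7, 7) — d² to each: Tower 1:221, Tower 2:202, Tower 3:5, Tower 4:146 → nearest is Tower 3
(4, 14) — d² to each: Tower 1:205, Tower 2:200, Tower 3:41, Tower 4:200 → nearest is Tower 3
6 of the 7 points have Tower 3 as nearest.

6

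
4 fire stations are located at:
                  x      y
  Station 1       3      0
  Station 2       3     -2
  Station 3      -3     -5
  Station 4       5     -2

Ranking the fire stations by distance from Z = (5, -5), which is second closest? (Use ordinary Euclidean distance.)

Squared Euclidean distances:
d²(Z, Station 1) = (5−3)² + (-5−0)² = 4 + 25 = 29
d²(Z, Station 2) = (5−3)² + (-5−(-2))² = 4 + 9 = 13
d²(Z, Station 3) = (5−(-3))² + (-5−(-5))² = 64 + 0 = 64
d²(Z, Station 4) = (5−5)² + (-5−(-2))² = 0 + 9 = 9
Sorted ascending: Station 4, Station 2, Station 1, … — the second-nearest is Station 2.

Station 2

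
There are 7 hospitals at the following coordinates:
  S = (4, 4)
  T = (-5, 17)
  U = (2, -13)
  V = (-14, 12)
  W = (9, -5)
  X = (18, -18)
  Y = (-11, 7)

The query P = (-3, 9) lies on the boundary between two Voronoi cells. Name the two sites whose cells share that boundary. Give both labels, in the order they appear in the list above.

T and Y

Squared distances from P to each site:
|PS|² = (-3−4)² + (9−4)² = 49 + 25 = 74
|PT|² = (-3−(-5))² + (9−17)² = 4 + 64 = 68
|PU|² = (-3−2)² + (9−(-13))² = 25 + 484 = 509
|PV|² = (-3−(-14))² + (9−12)² = 121 + 9 = 130
|PW|² = (-3−9)² + (9−(-5))² = 144 + 196 = 340
|PX|² = (-3−18)² + (9−(-18))² = 441 + 729 = 1170
|PY|² = (-3−(-11))² + (9−7)² = 64 + 4 = 68
P is equidistant from T and Y (both at squared distance 68), and every other site is strictly farther — so P lies on the T–Y Voronoi edge.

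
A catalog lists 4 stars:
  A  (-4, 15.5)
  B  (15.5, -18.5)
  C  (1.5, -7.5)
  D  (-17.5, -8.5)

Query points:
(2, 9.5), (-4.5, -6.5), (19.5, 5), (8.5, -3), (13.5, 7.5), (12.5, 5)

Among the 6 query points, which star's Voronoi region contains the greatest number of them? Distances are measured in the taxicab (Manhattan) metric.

C

(2, 9.5) — d to each: A:12, B:41.5, C:17.5, D:37.5 → nearest is A
(-4.5, -6.5) — d to each: A:22.5, B:32, C:7, D:15 → nearest is C
(19.5, 5) — d to each: A:34, B:27.5, C:30.5, D:50.5 → nearest is B
(8.5, -3) — d to each: A:31, B:22.5, C:11.5, D:31.5 → nearest is C
(13.5, 7.5) — d to each: A:25.5, B:28, C:27, D:47 → nearest is A
(12.5, 5) — d to each: A:27, B:26.5, C:23.5, D:43.5 → nearest is C
Tally — A:2, B:1, C:3. C captures the most (3).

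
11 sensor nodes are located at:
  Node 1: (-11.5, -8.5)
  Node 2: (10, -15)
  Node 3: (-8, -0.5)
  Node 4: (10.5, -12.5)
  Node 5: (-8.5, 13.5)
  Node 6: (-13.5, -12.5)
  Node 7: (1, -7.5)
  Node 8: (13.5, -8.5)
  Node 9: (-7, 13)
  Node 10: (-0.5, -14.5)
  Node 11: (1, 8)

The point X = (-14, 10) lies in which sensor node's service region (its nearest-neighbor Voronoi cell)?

Squared Euclidean distances:
d²(X, Node 1) = (-14−(-11.5))² + (10−(-8.5))² = 6.25 + 342.25 = 348.5
d²(X, Node 2) = (-14−10)² + (10−(-15))² = 576 + 625 = 1201
d²(X, Node 3) = (-14−(-8))² + (10−(-0.5))² = 36 + 110.25 = 146.25
d²(X, Node 4) = (-14−10.5)² + (10−(-12.5))² = 600.25 + 506.25 = 1106.5
d²(X, Node 5) = (-14−(-8.5))² + (10−13.5)² = 30.25 + 12.25 = 42.5
d²(X, Node 6) = (-14−(-13.5))² + (10−(-12.5))² = 0.25 + 506.25 = 506.5
d²(X, Node 7) = (-14−1)² + (10−(-7.5))² = 225 + 306.25 = 531.25
d²(X, Node 8) = (-14−13.5)² + (10−(-8.5))² = 756.25 + 342.25 = 1098.5
d²(X, Node 9) = (-14−(-7))² + (10−13)² = 49 + 9 = 58
d²(X, Node 10) = (-14−(-0.5))² + (10−(-14.5))² = 182.25 + 600.25 = 782.5
d²(X, Node 11) = (-14−1)² + (10−8)² = 225 + 4 = 229
The smallest is to Node 5, so X lies in the Voronoi region of Node 5.

Node 5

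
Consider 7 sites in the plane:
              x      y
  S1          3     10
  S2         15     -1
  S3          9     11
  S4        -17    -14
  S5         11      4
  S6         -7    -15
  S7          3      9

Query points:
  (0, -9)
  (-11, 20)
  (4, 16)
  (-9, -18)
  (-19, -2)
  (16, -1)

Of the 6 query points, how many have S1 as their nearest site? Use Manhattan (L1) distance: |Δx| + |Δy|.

(0, -9) — d to each: S1:22, S2:23, S3:29, S4:22, S5:24, S6:13, S7:21 → nearest is S6
(-11, 20) — d to each: S1:24, S2:47, S3:29, S4:40, S5:38, S6:39, S7:25 → nearest is S1
(4, 16) — d to each: S1:7, S2:28, S3:10, S4:51, S5:19, S6:42, S7:8 → nearest is S1
(-9, -18) — d to each: S1:40, S2:41, S3:47, S4:12, S5:42, S6:5, S7:39 → nearest is S6
(-19, -2) — d to each: S1:34, S2:35, S3:41, S4:14, S5:36, S6:25, S7:33 → nearest is S4
(16, -1) — d to each: S1:24, S2:1, S3:19, S4:46, S5:10, S6:37, S7:23 → nearest is S2
2 of the 6 points have S1 as nearest.

2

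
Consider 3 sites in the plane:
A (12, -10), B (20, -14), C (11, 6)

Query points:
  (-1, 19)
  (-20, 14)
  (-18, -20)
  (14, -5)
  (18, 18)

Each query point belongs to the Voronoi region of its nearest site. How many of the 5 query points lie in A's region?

(-1, 19) — d² to each: A:1010, B:1530, C:313 → nearest is C
(-20, 14) — d² to each: A:1600, B:2384, C:1025 → nearest is C
(-18, -20) — d² to each: A:1000, B:1480, C:1517 → nearest is A
(14, -5) — d² to each: A:29, B:117, C:130 → nearest is A
(18, 18) — d² to each: A:820, B:1028, C:193 → nearest is C
2 of the 5 points have A as nearest.

2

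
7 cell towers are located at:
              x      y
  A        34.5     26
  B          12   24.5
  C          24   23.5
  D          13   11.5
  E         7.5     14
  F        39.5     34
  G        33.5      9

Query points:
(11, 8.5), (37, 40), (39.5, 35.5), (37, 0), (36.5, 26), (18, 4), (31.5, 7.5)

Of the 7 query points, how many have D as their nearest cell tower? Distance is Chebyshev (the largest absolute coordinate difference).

2

(11, 8.5) — d to each: A:23.5, B:16, C:15, D:3, E:5.5, F:28.5, G:22.5 → nearest is D
(37, 40) — d to each: A:14, B:25, C:16.5, D:28.5, E:29.5, F:6, G:31 → nearest is F
(39.5, 35.5) — d to each: A:9.5, B:27.5, C:15.5, D:26.5, E:32, F:1.5, G:26.5 → nearest is F
(37, 0) — d to each: A:26, B:25, C:23.5, D:24, E:29.5, F:34, G:9 → nearest is G
(36.5, 26) — d to each: A:2, B:24.5, C:12.5, D:23.5, E:29, F:8, G:17 → nearest is A
(18, 4) — d to each: A:22, B:20.5, C:19.5, D:7.5, E:10.5, F:30, G:15.5 → nearest is D
(31.5, 7.5) — d to each: A:18.5, B:19.5, C:16, D:18.5, E:24, F:26.5, G:2 → nearest is G
2 of the 7 points have D as nearest.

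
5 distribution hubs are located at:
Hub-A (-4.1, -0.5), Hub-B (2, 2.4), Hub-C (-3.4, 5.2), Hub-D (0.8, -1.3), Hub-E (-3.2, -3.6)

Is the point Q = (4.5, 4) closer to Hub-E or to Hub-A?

Hub-A

Compare squared distances:
d²(Q, Hub-E) = (4.5−(-3.2))² + (4−(-3.6))² = 59.29 + 57.76 = 117.05
d²(Q, Hub-A) = (4.5−(-4.1))² + (4−(-0.5))² = 73.96 + 20.25 = 94.21
117.05 > 94.21, so Hub-A is closer.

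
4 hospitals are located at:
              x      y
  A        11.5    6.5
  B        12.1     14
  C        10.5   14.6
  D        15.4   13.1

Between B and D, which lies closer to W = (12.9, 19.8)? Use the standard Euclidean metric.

B

Compare squared distances:
|WB|² = (12.9−12.1)² + (19.8−14)² = 0.64 + 33.64 = 34.28
|WD|² = (12.9−15.4)² + (19.8−13.1)² = 6.25 + 44.89 = 51.14
34.28 < 51.14, so B is closer.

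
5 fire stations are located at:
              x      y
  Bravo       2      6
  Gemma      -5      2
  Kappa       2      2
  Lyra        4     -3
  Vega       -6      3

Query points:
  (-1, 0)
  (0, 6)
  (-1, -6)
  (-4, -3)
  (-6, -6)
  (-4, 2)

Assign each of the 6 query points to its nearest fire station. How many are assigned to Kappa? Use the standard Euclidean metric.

(-1, 0) — d² to each: Bravo:45, Gemma:20, Kappa:13, Lyra:34, Vega:34 → nearest is Kappa
(0, 6) — d² to each: Bravo:4, Gemma:41, Kappa:20, Lyra:97, Vega:45 → nearest is Bravo
(-1, -6) — d² to each: Bravo:153, Gemma:80, Kappa:73, Lyra:34, Vega:106 → nearest is Lyra
(-4, -3) — d² to each: Bravo:117, Gemma:26, Kappa:61, Lyra:64, Vega:40 → nearest is Gemma
(-6, -6) — d² to each: Bravo:208, Gemma:65, Kappa:128, Lyra:109, Vega:81 → nearest is Gemma
(-4, 2) — d² to each: Bravo:52, Gemma:1, Kappa:36, Lyra:89, Vega:5 → nearest is Gemma
1 of the 6 points has Kappa as nearest.

1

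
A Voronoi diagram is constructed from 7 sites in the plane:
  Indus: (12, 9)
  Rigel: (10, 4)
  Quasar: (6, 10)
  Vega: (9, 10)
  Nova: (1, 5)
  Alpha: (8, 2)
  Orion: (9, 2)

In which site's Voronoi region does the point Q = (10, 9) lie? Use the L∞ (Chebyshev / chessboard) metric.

d(Q, Indus) = max(2, 0) = 2
d(Q, Rigel) = max(0, 5) = 5
d(Q, Quasar) = max(4, 1) = 4
d(Q, Vega) = max(1, 1) = 1
d(Q, Nova) = max(9, 4) = 9
d(Q, Alpha) = max(2, 7) = 7
d(Q, Orion) = max(1, 7) = 7
Vega is nearest.

Vega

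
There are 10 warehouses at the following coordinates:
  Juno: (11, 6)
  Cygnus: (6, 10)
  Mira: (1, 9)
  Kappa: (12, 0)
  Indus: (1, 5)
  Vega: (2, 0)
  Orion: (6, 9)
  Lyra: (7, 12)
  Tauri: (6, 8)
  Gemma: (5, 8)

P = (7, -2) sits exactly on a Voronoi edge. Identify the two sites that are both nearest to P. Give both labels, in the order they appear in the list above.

Squared distances from P to each site:
d²(P, Juno) = (7−11)² + (-2−6)² = 16 + 64 = 80
d²(P, Cygnus) = (7−6)² + (-2−10)² = 1 + 144 = 145
d²(P, Mira) = (7−1)² + (-2−9)² = 36 + 121 = 157
d²(P, Kappa) = (7−12)² + (-2−0)² = 25 + 4 = 29
d²(P, Indus) = (7−1)² + (-2−5)² = 36 + 49 = 85
d²(P, Vega) = (7−2)² + (-2−0)² = 25 + 4 = 29
d²(P, Orion) = (7−6)² + (-2−9)² = 1 + 121 = 122
d²(P, Lyra) = (7−7)² + (-2−12)² = 0 + 196 = 196
d²(P, Tauri) = (7−6)² + (-2−8)² = 1 + 100 = 101
d²(P, Gemma) = (7−5)² + (-2−8)² = 4 + 100 = 104
P is equidistant from Kappa and Vega (both at squared distance 29), and every other site is strictly farther — so P lies on the Kappa–Vega Voronoi edge.

Kappa and Vega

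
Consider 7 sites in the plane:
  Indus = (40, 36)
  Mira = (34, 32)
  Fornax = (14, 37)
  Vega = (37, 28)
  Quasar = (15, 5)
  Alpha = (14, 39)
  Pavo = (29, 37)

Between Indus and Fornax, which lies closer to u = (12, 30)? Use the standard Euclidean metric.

Fornax

Compare squared distances:
d²(u, Indus) = (12−40)² + (30−36)² = 784 + 36 = 820
d²(u, Fornax) = (12−14)² + (30−37)² = 4 + 49 = 53
820 > 53, so Fornax is closer.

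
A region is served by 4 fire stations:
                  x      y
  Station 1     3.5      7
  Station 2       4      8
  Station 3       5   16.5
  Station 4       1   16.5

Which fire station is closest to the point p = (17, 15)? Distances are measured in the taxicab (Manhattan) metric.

d(p, Station 1) = |17−3.5| + |15−7| = 13.5 + 8 = 21.5
d(p, Station 2) = |17−4| + |15−8| = 13 + 7 = 20
d(p, Station 3) = |17−5| + |15−16.5| = 12 + 1.5 = 13.5
d(p, Station 4) = |17−1| + |15−16.5| = 16 + 1.5 = 17.5
The smallest is to Station 3, so p lies in the Voronoi region of Station 3.

Station 3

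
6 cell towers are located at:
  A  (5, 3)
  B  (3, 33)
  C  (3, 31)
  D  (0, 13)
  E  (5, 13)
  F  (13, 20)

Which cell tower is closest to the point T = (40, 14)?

F

Squared Euclidean distances:
|TA|² = (40−5)² + (14−3)² = 1225 + 121 = 1346
|TB|² = (40−3)² + (14−33)² = 1369 + 361 = 1730
|TC|² = (40−3)² + (14−31)² = 1369 + 289 = 1658
|TD|² = (40−0)² + (14−13)² = 1600 + 1 = 1601
|TE|² = (40−5)² + (14−13)² = 1225 + 1 = 1226
|TF|² = (40−13)² + (14−20)² = 729 + 36 = 765
Minimum is at F.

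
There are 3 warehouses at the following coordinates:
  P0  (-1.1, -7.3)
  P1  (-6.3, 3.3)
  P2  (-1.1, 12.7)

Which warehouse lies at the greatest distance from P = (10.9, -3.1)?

P2

Compare squared distances (the ordering matches that of the actual distances):
|PP0|² = (10.9−(-1.1))² + (-3.1−(-7.3))² = 144 + 17.64 = 161.64
|PP1|² = (10.9−(-6.3))² + (-3.1−3.3)² = 295.84 + 40.96 = 336.8
|PP2|² = (10.9−(-1.1))² + (-3.1−12.7)² = 144 + 249.64 = 393.64
The largest is to P2.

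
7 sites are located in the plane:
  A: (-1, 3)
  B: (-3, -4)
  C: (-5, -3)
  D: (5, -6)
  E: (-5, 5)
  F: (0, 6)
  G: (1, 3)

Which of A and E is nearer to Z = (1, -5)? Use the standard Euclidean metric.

A

Compare squared distances:
|ZA|² = (1−(-1))² + (-5−3)² = 4 + 64 = 68
|ZE|² = (1−(-5))² + (-5−5)² = 36 + 100 = 136
68 < 136, so A is closer.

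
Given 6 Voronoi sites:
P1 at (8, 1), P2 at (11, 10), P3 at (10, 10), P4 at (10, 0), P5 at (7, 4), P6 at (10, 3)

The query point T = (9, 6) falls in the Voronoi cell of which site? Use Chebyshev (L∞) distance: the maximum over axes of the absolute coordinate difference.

d(T,P1) = max(1, 5) = 5
d(T,P2) = max(2, 4) = 4
d(T,P3) = max(1, 4) = 4
d(T,P4) = max(1, 6) = 6
d(T,P5) = max(2, 2) = 2
d(T,P6) = max(1, 3) = 3
P5 is nearest.

P5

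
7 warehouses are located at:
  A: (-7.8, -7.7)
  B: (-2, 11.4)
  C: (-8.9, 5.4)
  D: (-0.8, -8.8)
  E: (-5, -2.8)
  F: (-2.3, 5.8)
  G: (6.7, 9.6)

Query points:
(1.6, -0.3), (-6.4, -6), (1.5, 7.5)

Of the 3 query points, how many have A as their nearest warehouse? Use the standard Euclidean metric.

(1.6, -0.3) — d² to each: A:143.12, B:149.85, C:142.74, D:78.01, E:49.81, F:52.42, G:124.02 → nearest is E
(-6.4, -6) — d² to each: A:4.85, B:322.12, C:136.21, D:39.2, E:12.2, F:156.05, G:414.97 → nearest is A
(1.5, 7.5) — d² to each: A:317.53, B:27.46, C:112.57, D:270.98, E:148.34, F:17.33, G:31.45 → nearest is F
1 of the 3 points has A as nearest.

1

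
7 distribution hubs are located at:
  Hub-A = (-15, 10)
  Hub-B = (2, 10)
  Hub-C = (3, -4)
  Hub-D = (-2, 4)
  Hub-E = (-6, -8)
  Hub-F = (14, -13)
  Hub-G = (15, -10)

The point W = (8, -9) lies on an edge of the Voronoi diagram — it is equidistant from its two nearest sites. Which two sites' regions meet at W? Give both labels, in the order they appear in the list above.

Squared distances from W to each site:
d²(W, Hub-A) = 529 + 361 = 890
d²(W, Hub-B) = 36 + 361 = 397
d²(W, Hub-C) = 25 + 25 = 50
d²(W, Hub-D) = 100 + 169 = 269
d²(W, Hub-E) = 196 + 1 = 197
d²(W, Hub-F) = 36 + 16 = 52
d²(W, Hub-G) = 49 + 1 = 50
W is equidistant from Hub-C and Hub-G (both at squared distance 50), and every other site is strictly farther — so W lies on the Hub-C–Hub-G Voronoi edge.

Hub-C and Hub-G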